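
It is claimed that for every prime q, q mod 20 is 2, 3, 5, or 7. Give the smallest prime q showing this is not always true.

q = 11

The first 4 eligible values, up to q = 7, all satisfy the conclusion.
q = 11: 11 mod 20 = 11 — not in {2, 3, 5, 7}.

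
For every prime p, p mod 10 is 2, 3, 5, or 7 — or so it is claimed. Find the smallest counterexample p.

Check each prime p in order until the claim fails.
The first 4 eligible values, up to p = 7, all satisfy the conclusion.
p = 11: 11 mod 10 = 1 — not in {2, 3, 5, 7}.

p = 11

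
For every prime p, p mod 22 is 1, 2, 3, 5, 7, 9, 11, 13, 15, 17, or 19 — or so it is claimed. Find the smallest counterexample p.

p = 43

For p = 2, 3, 5, 7, …, 31, 37, 41 the conclusion holds.
p = 43: 43 mod 22 = 21 — not in {1, 2, 3, 5, 7, 9, 11, 13, 15, 17, 19}.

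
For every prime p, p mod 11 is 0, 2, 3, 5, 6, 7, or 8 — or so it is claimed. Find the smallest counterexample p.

p = 23

p = 2: 2 mod 11 = 2.
p = 3: 3 mod 11 = 3.
p = 5: 5 mod 11 = 5.
p = 7: 7 mod 11 = 7.
p = 11: 11 mod 11 = 0.
p = 13: 13 mod 11 = 2.
p = 17: 17 mod 11 = 6.
p = 19: 19 mod 11 = 8.
p = 23: 23 mod 11 = 1 — not in {0, 2, 3, 5, 6, 7, 8}.
Hence p = 23 is a counterexample.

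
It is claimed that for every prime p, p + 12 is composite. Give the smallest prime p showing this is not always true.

p = 5

Check each prime p in order until p + 12 is prime.
p = 2: p + 12 = 14 = 2 × 7, composite.
p = 3: p + 12 = 15 = 3 × 5, composite.
p = 5: p + 12 = 17, prime — not composite.
Thus p = 5 disproves the claim, and no smaller p works.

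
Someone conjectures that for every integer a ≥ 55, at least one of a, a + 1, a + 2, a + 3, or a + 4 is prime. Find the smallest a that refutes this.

A counterexample is any integer a ≥ 55 such that a, a + 1, a + 2, a + 3, a + 4 are all composite; we check each in order.
The first 7 eligible values, up to a = 61, all satisfy the conclusion.
a = 62: 62 = 2 × 31; 63 = 3 × 21; 64 = 2 × 32; 65 = 5 × 13; 66 = 2 × 33 — all composite.
Hence a = 62 is a counterexample.

a = 62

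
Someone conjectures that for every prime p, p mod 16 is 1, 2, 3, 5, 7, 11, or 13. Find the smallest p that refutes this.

p = 31

A counterexample is any prime p such that the claim fails; we check each in order.
For p = 2, 3, 5, 7, 11, 13, 17, 19, 23, 29 the conclusion holds.
p = 31: 31 mod 16 = 15 — not in {1, 2, 3, 5, 7, 11, 13}.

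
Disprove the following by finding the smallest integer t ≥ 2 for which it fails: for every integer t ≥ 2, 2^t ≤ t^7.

t = 37

Check each integer t ≥ 2 in order until 2^t > t^7.
For t = 2, 3, 4, 5, …, 34, 35, 36 the conclusion holds.
t = 37: 2^t = 137438953472 and t^7 = 94931877133, so 137438953472 > 94931877133.
Hence t = 37 is a counterexample.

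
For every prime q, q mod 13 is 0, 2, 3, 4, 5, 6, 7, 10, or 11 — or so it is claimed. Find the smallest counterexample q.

q = 47

We need the least prime q for which the claim fails.
The first 14 eligible values, up to q = 43, all satisfy the conclusion.
q = 47: 47 mod 13 = 8 — not in {0, 2, 3, 4, 5, 6, 7, 10, 11}.
Thus q = 47 disproves the claim, and no smaller q works.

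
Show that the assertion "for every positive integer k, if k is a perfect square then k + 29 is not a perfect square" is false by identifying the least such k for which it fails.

Check each positive integer k in order until k is a perfect square but k + 29 is a perfect square.
For k = 1, 4, 9, 16, …, 121, 144, 169 the conclusion holds.
k = 196: 196 = 14² and 196 + 29 = 225 = 15².

k = 196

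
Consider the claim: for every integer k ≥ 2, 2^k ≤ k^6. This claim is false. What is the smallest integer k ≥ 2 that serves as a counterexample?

Check each integer k ≥ 2 in order until 2^k > k^6.
For k = 2, 3, 4, 5, …, 27, 28, 29 the conclusion holds.
k = 30: 2^k = 1073741824 and k^6 = 729000000, so 1073741824 > 729000000.

k = 30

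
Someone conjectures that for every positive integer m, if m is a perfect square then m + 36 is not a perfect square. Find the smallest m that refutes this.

A counterexample is any positive integer m such that m is a perfect square but m + 36 is a perfect square; we check each in order.
For m = 1, 4, 9, 16, 25, 36, 49 the conclusion holds.
m = 64: 64 = 8² and 64 + 36 = 100 = 10².
Hence m = 64 is a counterexample.

m = 64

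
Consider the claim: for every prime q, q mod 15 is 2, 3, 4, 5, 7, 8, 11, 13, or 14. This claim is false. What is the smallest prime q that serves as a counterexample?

A counterexample is any prime q such that the claim fails; we check each in order.
The first 10 eligible values, up to q = 29, all satisfy the conclusion.
q = 31: 31 mod 15 = 1 — not in {2, 3, 4, 5, 7, 8, 11, 13, 14}.

q = 31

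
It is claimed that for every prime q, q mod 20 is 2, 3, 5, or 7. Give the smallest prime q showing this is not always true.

We need the least prime q for which the claim fails.
For q = 2, 3, 5, 7 the conclusion holds.
q = 11: 11 mod 20 = 11 — not in {2, 3, 5, 7}.
So q = 11 is the smallest counterexample.

q = 11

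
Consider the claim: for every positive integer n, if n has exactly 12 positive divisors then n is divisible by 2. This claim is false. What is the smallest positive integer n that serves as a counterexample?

For n = 60, 72, 84, 90, …, 294, 306, 308 the conclusion holds.
n = 315: τ(315) = 12; 315 mod 2 = 1.
Thus n = 315 disproves the claim, and no smaller n works.

n = 315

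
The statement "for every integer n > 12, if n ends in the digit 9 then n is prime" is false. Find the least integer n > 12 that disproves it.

n = 39

A counterexample is any integer n > 12 such that n ends in the digit 9 but n is not prime; we check each in order.
For n = 19, 29 the conclusion holds.
n = 39: 39 ends in 9; 39 = 3 × 13, composite.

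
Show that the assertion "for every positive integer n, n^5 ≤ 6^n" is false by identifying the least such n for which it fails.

n = 3

Check each positive integer n in order until n^5 > 6^n.
For n = 1, 2 the conclusion holds.
n = 3: n^5 = 243 and 6^n = 216, so 243 > 216.
Thus n = 3 disproves the claim, and no smaller n works.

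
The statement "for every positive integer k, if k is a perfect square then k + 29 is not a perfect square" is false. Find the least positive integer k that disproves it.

A counterexample is any positive integer k such that k is a perfect square but k + 29 is a perfect square; we check each in order.
For k = 1, 4, 9, 16, …, 121, 144, 169 the conclusion holds.
k = 196: 196 = 14² and 196 + 29 = 225 = 15².

k = 196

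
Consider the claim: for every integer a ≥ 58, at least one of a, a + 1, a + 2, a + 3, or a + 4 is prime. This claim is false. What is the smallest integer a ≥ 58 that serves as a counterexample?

The first 4 eligible values, up to a = 61, all satisfy the conclusion.
a = 62: 62 = 2 × 31; 63 = 3 × 21; 64 = 2 × 32; 65 = 5 × 13; 66 = 2 × 33 — all composite.

a = 62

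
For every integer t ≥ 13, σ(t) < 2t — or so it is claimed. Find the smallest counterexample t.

t = 18

We need the least integer t ≥ 13 for which the claim fails.
For t = 13, 14, 15, 16, 17 the conclusion holds.
t = 18: σ(18) = 39; 39 ≥ 36.
Thus t = 18 disproves the claim, and no smaller t works.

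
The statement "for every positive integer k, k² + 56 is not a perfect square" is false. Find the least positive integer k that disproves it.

For k = 1, 2, 3, 4 the conclusion holds.
k = 5: 5² + 56 = 81 = 9², a perfect square.

k = 5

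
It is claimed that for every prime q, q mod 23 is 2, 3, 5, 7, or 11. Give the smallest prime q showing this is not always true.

We need the least prime q for which the claim fails.
The first 5 eligible values, up to q = 11, all satisfy the conclusion.
q = 13: 13 mod 23 = 13 — not in {2, 3, 5, 7, 11}.
So q = 13 is the smallest counterexample.

q = 13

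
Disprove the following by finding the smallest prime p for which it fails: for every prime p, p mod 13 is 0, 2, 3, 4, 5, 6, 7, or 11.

p = 23

A counterexample is any prime p such that the claim fails; we check each in order.
For p = 2, 3, 5, 7, 11, 13, 17, 19 the conclusion holds.
p = 23: 23 mod 13 = 10 — not in {0, 2, 3, 4, 5, 6, 7, 11}.
Thus p = 23 disproves the claim, and no smaller p works.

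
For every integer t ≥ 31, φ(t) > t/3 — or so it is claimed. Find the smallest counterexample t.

t = 36

Check each integer t ≥ 31 in order until the claim fails.
For t = 31, 32, 33, 34, 35 the conclusion holds.
t = 36: φ(36) = 12 and 36/3 = 12, so φ(36) ≤ 36/3.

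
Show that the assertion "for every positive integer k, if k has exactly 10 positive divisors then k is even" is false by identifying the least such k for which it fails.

k = 405

A counterexample is any positive integer k such that k has exactly 10 positive divisors but k is odd; we check each in order.
The first 9 eligible values, up to k = 368, all satisfy the conclusion.
k = 405: divisors of 405: 10 divisors; 405 is odd.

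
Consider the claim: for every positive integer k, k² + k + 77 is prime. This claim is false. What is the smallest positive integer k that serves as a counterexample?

k = 6

We need the least positive integer k for which k² + k + 77 is not prime.
The first 5 eligible values, up to k = 5, all satisfy the conclusion.
k = 6: k² + k + 77 = 119 = 7 × 17, composite.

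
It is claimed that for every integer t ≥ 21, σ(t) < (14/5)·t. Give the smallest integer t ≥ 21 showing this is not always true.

For t = 21, 22, 23, 24, …, 57, 58, 59 the conclusion holds.
t = 60: σ(60) = 168; 168 ≥ 168.
Thus t = 60 disproves the claim, and no smaller t works.

t = 60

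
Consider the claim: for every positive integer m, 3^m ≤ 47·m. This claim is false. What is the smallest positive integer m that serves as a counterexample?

Check each positive integer m in order until 3^m > 47·m.
The first 4 eligible values, up to m = 4, all satisfy the conclusion.
m = 5: 3^m = 243 and 47·m = 235, so 243 > 235.
So m = 5 is the smallest counterexample.

m = 5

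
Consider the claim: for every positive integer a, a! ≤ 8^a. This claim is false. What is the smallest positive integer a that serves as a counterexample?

For a = 1, 2, 3, 4, …, 17, 18, 19 the conclusion holds.
a = 20: a! = 2432902008176640000 and 8^a = 1152921504606846976, so 2432902008176640000 > 1152921504606846976.

a = 20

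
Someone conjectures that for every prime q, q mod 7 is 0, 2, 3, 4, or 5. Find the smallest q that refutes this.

q = 13

Check each prime q in order until the claim fails.
For q = 2, 3, 5, 7, 11 the conclusion holds.
q = 13: 13 mod 7 = 6 — not in {0, 2, 3, 4, 5}.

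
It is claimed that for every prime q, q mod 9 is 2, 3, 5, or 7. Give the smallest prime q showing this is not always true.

Check each prime q in order until the claim fails.
The first 5 eligible values, up to q = 11, all satisfy the conclusion.
q = 13: 13 mod 9 = 4 — not in {2, 3, 5, 7}.
Hence q = 13 is a counterexample.

q = 13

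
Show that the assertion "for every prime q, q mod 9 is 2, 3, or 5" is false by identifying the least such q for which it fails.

A counterexample is any prime q such that the claim fails; we check each in order.
q = 2: 2 mod 9 = 2.
q = 3: 3 mod 9 = 3.
q = 5: 5 mod 9 = 5.
q = 7: 7 mod 9 = 7 — not in {2, 3, 5}.
So q = 7 is the smallest counterexample.

q = 7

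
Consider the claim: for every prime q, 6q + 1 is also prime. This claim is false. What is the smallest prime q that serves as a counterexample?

q = 19

A counterexample is any prime q such that 6q + 1 is not prime; we check each in order.
For q = 2, 3, 5, 7, 11, 13, 17 the conclusion holds.
q = 19: 6q + 1 = 115 = 5 × 23, not prime.
Thus q = 19 disproves the claim, and no smaller q works.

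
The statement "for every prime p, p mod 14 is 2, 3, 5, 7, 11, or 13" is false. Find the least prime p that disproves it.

We need the least prime p for which the claim fails.
p = 2: 2 mod 14 = 2.
p = 3: 3 mod 14 = 3.
p = 5: 5 mod 14 = 5.
p = 7: 7 mod 14 = 7.
p = 11: 11 mod 14 = 11.
p = 13: 13 mod 14 = 13.
p = 17: 17 mod 14 = 3.
p = 19: 19 mod 14 = 5.
p = 23: 23 mod 14 = 9 — not in {2, 3, 5, 7, 11, 13}.

p = 23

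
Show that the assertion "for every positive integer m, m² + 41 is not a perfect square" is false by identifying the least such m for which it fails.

m = 20

Check each positive integer m in order until m² + 41 is a perfect square.
For m = 1, 2, 3, 4, …, 17, 18, 19 the conclusion holds.
m = 20: 20² + 41 = 441 = 21², a perfect square.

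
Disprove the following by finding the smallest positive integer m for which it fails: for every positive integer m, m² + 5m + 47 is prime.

A counterexample is any positive integer m such that m² + 5m + 47 is not prime; we check each in order.
For m = 1, 2, 3, 4, …, 35, 36, 37 the conclusion holds.
m = 38: m² + 5m + 47 = 1681 = 41 × 41, composite.
So m = 38 is the smallest counterexample.

m = 38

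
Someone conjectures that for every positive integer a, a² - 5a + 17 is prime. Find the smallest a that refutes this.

For a = 1, 2, 3, 4, …, 10, 11, 12 the conclusion holds.
a = 13: a² - 5a + 17 = 121 = 11 × 11, composite.
Hence a = 13 is a counterexample.

a = 13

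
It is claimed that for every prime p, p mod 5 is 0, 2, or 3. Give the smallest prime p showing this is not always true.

p = 11

Check each prime p in order until the claim fails.
The first 4 eligible values, up to p = 7, all satisfy the conclusion.
p = 11: 11 mod 5 = 1 — not in {0, 2, 3}.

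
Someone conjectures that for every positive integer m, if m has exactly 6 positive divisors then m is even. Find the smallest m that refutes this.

m = 45

Check each positive integer m in order until m has exactly 6 positive divisors but m is odd.
For m = 12, 18, 20, 28, 32, 44 the conclusion holds.
m = 45: divisors of 45: 1, 3, 5, 9, 15, 45; 45 is odd.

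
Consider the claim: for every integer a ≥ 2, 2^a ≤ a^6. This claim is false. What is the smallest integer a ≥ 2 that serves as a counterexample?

A counterexample is any integer a ≥ 2 such that 2^a > a^6; we check each in order.
For a = 2, 3, 4, 5, …, 27, 28, 29 the conclusion holds.
a = 30: 2^a = 1073741824 and a^6 = 729000000, so 1073741824 > 729000000.

a = 30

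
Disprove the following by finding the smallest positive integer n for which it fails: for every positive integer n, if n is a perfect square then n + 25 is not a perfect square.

n = 144

A counterexample is any positive integer n such that n is a perfect square but n + 25 is a perfect square; we check each in order.
For n = 1, 4, 9, 16, …, 81, 100, 121 the conclusion holds.
n = 144: 144 = 12² and 144 + 25 = 169 = 13².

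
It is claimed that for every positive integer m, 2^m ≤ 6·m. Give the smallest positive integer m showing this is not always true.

m = 5

We need the least positive integer m for which 2^m > 6·m.
For m = 1, 2, 3, 4 the conclusion holds.
m = 5: 2^m = 32 and 6·m = 30, so 32 > 30.
Thus m = 5 disproves the claim, and no smaller m works.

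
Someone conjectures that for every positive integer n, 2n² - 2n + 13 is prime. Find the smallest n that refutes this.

n = 3

We need the least positive integer n for which 2n² - 2n + 13 is not prime.
n = 1: 2n² - 2n + 13 = 13, prime.
n = 2: 2n² - 2n + 13 = 17, prime.
n = 3: 2n² - 2n + 13 = 25 = 5 × 5, composite.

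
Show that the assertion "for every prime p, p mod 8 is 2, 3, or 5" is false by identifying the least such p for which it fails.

Check each prime p in order until the claim fails.
p = 2: 2 mod 8 = 2.
p = 3: 3 mod 8 = 3.
p = 5: 5 mod 8 = 5.
p = 7: 7 mod 8 = 7 — not in {2, 3, 5}.

p = 7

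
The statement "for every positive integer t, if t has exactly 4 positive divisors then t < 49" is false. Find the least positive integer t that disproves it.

t = 51

Check each positive integer t in order until t has exactly 4 positive divisors but the claim fails.
For t = 6, 8, 10, 14, …, 38, 39, 46 the conclusion holds.
t = 51: τ(51) = 4; 51 ≥ 49.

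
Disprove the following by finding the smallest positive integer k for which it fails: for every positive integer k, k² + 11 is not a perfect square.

Check each positive integer k in order until k² + 11 is a perfect square.
For k = 1, 2, 3, 4 the conclusion holds.
k = 5: 5² + 11 = 36 = 6², a perfect square.

k = 5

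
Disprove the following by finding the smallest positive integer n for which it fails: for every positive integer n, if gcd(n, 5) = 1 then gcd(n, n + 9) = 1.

n = 3

We need the least positive integer n for which gcd(n, 5) = 1 but gcd(n, n + 9) > 1.
n = 1: gcd(1, 10) = 1.
n = 2: gcd(2, 11) = 1.
n = 3: gcd(3, 12) = 3.
Hence n = 3 is a counterexample.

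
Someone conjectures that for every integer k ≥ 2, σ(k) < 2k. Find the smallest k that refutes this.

k = 6

For k = 2, 3, 4, 5 the conclusion holds.
k = 6: σ(6) = 12; 12 ≥ 12.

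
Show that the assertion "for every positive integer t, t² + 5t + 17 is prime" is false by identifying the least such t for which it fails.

A counterexample is any positive integer t such that t² + 5t + 17 is not prime; we check each in order.
For t = 1, 2, 3, 4, 5, 6, 7 the conclusion holds.
t = 8: t² + 5t + 17 = 121 = 11 × 11, composite.

t = 8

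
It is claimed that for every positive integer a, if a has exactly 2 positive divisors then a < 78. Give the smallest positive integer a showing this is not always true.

a = 79

Check each positive integer a in order until a has exactly 2 positive divisors but the claim fails.
For a = 2, 3, 5, 7, …, 67, 71, 73 the conclusion holds.
a = 79: τ(79) = 2; 79 ≥ 78.
Thus a = 79 disproves the claim, and no smaller a works.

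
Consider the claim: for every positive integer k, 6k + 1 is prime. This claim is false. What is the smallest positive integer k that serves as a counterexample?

k = 4

A counterexample is any positive integer k such that 6k + 1 is not prime; we check each in order.
For k = 1, 2, 3 the conclusion holds.
k = 4: 6k + 1 = 25 = 5 × 5, composite.
Hence k = 4 is a counterexample.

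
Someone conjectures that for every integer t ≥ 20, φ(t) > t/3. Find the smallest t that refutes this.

t = 24

Check each integer t ≥ 20 in order until the claim fails.
t = 20: φ(20) = 8 and 20/3 = 20/3, so φ(20) > 20/3.
t = 21: φ(21) = 12 and 21/3 = 7, so φ(21) > 21/3.
t = 22: φ(22) = 10 and 22/3 = 22/3, so φ(22) > 22/3.
t = 23: φ(23) = 22 and 23/3 = 23/3, so φ(23) > 23/3.
t = 24: φ(24) = 8 and 24/3 = 8, so φ(24) ≤ 24/3.
Thus t = 24 disproves the claim, and no smaller t works.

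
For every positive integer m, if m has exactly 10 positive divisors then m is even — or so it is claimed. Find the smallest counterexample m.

We need the least positive integer m for which m has exactly 10 positive divisors but m is odd.
For m = 48, 80, 112, 162, 176, 208, 272, 304, 368 the conclusion holds.
m = 405: divisors of 405: 10 divisors; 405 is odd.
Hence m = 405 is a counterexample.

m = 405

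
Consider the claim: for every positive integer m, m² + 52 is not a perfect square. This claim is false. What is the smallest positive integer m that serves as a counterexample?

We need the least positive integer m for which m² + 52 is a perfect square.
The first 11 eligible values, up to m = 11, all satisfy the conclusion.
m = 12: 12² + 52 = 196 = 14², a perfect square.
Hence m = 12 is a counterexample.

m = 12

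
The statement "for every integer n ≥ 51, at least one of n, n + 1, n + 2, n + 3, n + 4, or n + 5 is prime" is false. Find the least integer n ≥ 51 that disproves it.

n = 90

A counterexample is any integer n ≥ 51 such that n, n + 1, n + 2, n + 3, n + 4, n + 5 are all composite; we check each in order.
The first 39 eligible values, up to n = 89, all satisfy the conclusion.
n = 90: 90 = 2 × 45; 91 = 7 × 13; 92 = 2 × 46; 93 = 3 × 31; 94 = 2 × 47; 95 = 5 × 19 — all composite.
Thus n = 90 disproves the claim, and no smaller n works.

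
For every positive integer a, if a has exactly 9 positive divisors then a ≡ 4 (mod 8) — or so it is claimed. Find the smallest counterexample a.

a = 225

For a = 36, 100, 196 the conclusion holds.
a = 225: τ(225) = 9; 225 ≡ 1 (mod 8).
Thus a = 225 disproves the claim, and no smaller a works.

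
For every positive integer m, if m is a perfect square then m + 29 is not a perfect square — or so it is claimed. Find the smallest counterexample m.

We need the least positive integer m for which m is a perfect square but m + 29 is a perfect square.
The first 13 eligible values, up to m = 169, all satisfy the conclusion.
m = 196: 196 = 14² and 196 + 29 = 225 = 15².
Hence m = 196 is a counterexample.

m = 196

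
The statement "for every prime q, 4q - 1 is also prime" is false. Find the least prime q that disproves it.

q = 7

A counterexample is any prime q such that 4q - 1 is not prime; we check each in order.
For q = 2, 3, 5 the conclusion holds.
q = 7: 4q - 1 = 27 = 3 × 9, not prime.
Thus q = 7 disproves the claim, and no smaller q works.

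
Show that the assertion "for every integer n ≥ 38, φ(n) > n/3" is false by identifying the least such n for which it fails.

n = 42

We need the least integer n ≥ 38 for which the claim fails.
For n = 38, 39, 40, 41 the conclusion holds.
n = 42: φ(42) = 12 and 42/3 = 14, so φ(42) ≤ 42/3.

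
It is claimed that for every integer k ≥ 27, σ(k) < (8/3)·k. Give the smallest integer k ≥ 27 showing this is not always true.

For k = 27, 28, 29, 30, …, 57, 58, 59 the conclusion holds.
k = 60: σ(60) = 168; 168 ≥ 160.

k = 60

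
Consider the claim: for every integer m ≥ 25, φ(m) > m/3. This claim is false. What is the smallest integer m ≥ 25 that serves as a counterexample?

For m = 25, 26, 27, 28, 29 the conclusion holds.
m = 30: φ(30) = 8 and 30/3 = 10, so φ(30) ≤ 30/3.

m = 30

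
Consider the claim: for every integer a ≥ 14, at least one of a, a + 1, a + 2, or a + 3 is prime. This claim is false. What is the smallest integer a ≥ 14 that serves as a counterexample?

a = 24

For a = 14, 15, 16, 17, 18, 19, 20, 21, 22, 23 the conclusion holds.
a = 24: 24 = 2 × 12; 25 = 5 × 5; 26 = 2 × 13; 27 = 3 × 9 — all composite.
Hence a = 24 is a counterexample.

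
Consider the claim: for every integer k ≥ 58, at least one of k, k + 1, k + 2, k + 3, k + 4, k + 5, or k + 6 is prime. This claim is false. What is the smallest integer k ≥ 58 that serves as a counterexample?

A counterexample is any integer k ≥ 58 such that k, k + 1, k + 2, k + 3, k + 4, k + 5, k + 6 are all composite; we check each in order.
For k = 58, 59, 60, 61, …, 87, 88, 89 the conclusion holds.
k = 90: 90 = 2 × 45; 91 = 7 × 13; 92 = 2 × 46; 93 = 3 × 31; 94 = 2 × 47; 95 = 5 × 19; 96 = 2 × 48 — all composite.

k = 90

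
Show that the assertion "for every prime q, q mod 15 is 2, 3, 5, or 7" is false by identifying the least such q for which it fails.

q = 2: 2 mod 15 = 2.
q = 3: 3 mod 15 = 3.
q = 5: 5 mod 15 = 5.
q = 7: 7 mod 15 = 7.
q = 11: 11 mod 15 = 11 — not in {2, 3, 5, 7}.

q = 11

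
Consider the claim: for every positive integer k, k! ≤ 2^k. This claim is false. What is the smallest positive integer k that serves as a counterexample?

We need the least positive integer k for which k! > 2^k.
For k = 1, 2, 3 the conclusion holds.
k = 4: k! = 24 and 2^k = 16, so 24 > 16.
Thus k = 4 disproves the claim, and no smaller k works.

k = 4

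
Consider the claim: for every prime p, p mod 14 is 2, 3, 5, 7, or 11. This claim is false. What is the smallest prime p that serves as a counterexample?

p = 13

A counterexample is any prime p such that the claim fails; we check each in order.
The first 5 eligible values, up to p = 11, all satisfy the conclusion.
p = 13: 13 mod 14 = 13 — not in {2, 3, 5, 7, 11}.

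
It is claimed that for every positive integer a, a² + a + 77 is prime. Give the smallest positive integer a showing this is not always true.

a = 6

A counterexample is any positive integer a such that a² + a + 77 is not prime; we check each in order.
a = 1: a² + a + 77 = 79, prime.
a = 2: a² + a + 77 = 83, prime.
a = 3: a² + a + 77 = 89, prime.
a = 4: a² + a + 77 = 97, prime.
a = 5: a² + a + 77 = 107, prime.
a = 6: a² + a + 77 = 119 = 7 × 17, composite.
Thus a = 6 disproves the claim, and no smaller a works.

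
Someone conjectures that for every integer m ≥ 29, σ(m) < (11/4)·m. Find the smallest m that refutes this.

m = 60

We need the least integer m ≥ 29 for which the claim fails.
For m = 29, 30, 31, 32, …, 57, 58, 59 the conclusion holds.
m = 60: σ(60) = 168; 168 ≥ 165.
Hence m = 60 is a counterexample.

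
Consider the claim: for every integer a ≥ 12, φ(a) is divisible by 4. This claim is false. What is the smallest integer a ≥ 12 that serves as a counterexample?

a = 14

We need the least integer a ≥ 12 for which φ(a) is not divisible by 4.
a = 12: φ(12) = 4; 4 mod 4 = 0.
a = 13: φ(13) = 12; 12 mod 4 = 0.
a = 14: φ(14) = 6; 6 mod 4 = 2.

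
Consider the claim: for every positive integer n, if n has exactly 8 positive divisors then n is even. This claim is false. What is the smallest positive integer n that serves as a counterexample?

n = 105

A counterexample is any positive integer n such that n has exactly 8 positive divisors but n is odd; we check each in order.
For n = 24, 30, 40, 42, …, 88, 102, 104 the conclusion holds.
n = 105: divisors of 105: 1, 3, 5, 7, 15, 21, 35, 105; 105 is odd.
So n = 105 is the smallest counterexample.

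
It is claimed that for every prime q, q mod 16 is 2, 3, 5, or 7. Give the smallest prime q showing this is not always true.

q = 11

Check each prime q in order until the claim fails.
For q = 2, 3, 5, 7 the conclusion holds.
q = 11: 11 mod 16 = 11 — not in {2, 3, 5, 7}.
Hence q = 11 is a counterexample.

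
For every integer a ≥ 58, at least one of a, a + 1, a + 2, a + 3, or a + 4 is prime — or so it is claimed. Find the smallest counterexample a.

a = 62

A counterexample is any integer a ≥ 58 such that a, a + 1, a + 2, a + 3, a + 4 are all composite; we check each in order.
For a = 58, 59, 60, 61 the conclusion holds.
a = 62: 62 = 2 × 31; 63 = 3 × 21; 64 = 2 × 32; 65 = 5 × 13; 66 = 2 × 33 — all composite.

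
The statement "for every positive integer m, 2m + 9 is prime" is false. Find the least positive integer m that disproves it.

m = 3

m = 1: 2m + 9 = 11, prime.
m = 2: 2m + 9 = 13, prime.
m = 3: 2m + 9 = 15 = 3 × 5, composite.
Hence m = 3 is a counterexample.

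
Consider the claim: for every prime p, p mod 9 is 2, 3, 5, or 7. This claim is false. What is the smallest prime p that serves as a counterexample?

The first 5 eligible values, up to p = 11, all satisfy the conclusion.
p = 13: 13 mod 9 = 4 — not in {2, 3, 5, 7}.
Hence p = 13 is a counterexample.

p = 13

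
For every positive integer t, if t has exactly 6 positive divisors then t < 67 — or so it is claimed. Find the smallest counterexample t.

t = 68

Check each positive integer t in order until t has exactly 6 positive divisors but the claim fails.
For t = 12, 18, 20, 28, 32, 44, 45, 50, 52, 63 the conclusion holds.
t = 68: τ(68) = 6; 68 ≥ 67.
So t = 68 is the smallest counterexample.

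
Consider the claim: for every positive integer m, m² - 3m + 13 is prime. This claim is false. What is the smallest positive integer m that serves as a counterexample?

m = 12

A counterexample is any positive integer m such that m² - 3m + 13 is not prime; we check each in order.
For m = 1, 2, 3, 4, …, 9, 10, 11 the conclusion holds.
m = 12: m² - 3m + 13 = 121 = 11 × 11, composite.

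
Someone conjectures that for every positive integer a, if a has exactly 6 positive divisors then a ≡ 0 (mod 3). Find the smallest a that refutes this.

a = 20

For a = 12, 18 the conclusion holds.
a = 20: τ(20) = 6; 20 ≡ 2 (mod 3).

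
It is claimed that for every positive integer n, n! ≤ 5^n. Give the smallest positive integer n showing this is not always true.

n = 12

We need the least positive integer n for which n! > 5^n.
For n = 1, 2, 3, 4, …, 9, 10, 11 the conclusion holds.
n = 12: n! = 479001600 and 5^n = 244140625, so 479001600 > 244140625.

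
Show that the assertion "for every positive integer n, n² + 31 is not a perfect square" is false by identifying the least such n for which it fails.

n = 15

For n = 1, 2, 3, 4, …, 12, 13, 14 the conclusion holds.
n = 15: 15² + 31 = 256 = 16², a perfect square.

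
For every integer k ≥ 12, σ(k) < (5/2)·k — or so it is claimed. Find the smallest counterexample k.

A counterexample is any integer k ≥ 12 such that the claim fails; we check each in order.
For k = 12, 13, 14, 15, …, 21, 22, 23 the conclusion holds.
k = 24: σ(24) = 60; 60 ≥ 60.
So k = 24 is the smallest counterexample.

k = 24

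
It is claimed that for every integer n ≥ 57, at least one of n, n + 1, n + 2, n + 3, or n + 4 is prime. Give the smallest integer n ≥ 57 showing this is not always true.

For n = 57, 58, 59, 60, 61 the conclusion holds.
n = 62: 62 = 2 × 31; 63 = 3 × 21; 64 = 2 × 32; 65 = 5 × 13; 66 = 2 × 33 — all composite.
Thus n = 62 disproves the claim, and no smaller n works.

n = 62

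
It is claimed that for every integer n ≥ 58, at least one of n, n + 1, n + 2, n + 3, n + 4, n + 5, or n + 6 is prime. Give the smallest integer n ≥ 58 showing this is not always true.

A counterexample is any integer n ≥ 58 such that n, n + 1, n + 2, n + 3, n + 4, n + 5, n + 6 are all composite; we check each in order.
The first 32 eligible values, up to n = 89, all satisfy the conclusion.
n = 90: 90 = 2 × 45; 91 = 7 × 13; 92 = 2 × 46; 93 = 3 × 31; 94 = 2 × 47; 95 = 5 × 19; 96 = 2 × 48 — all composite.

n = 90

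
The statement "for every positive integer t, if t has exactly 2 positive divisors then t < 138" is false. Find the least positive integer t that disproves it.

The first 33 eligible values, up to t = 137, all satisfy the conclusion.
t = 139: τ(139) = 2; 139 ≥ 138.
Hence t = 139 is a counterexample.

t = 139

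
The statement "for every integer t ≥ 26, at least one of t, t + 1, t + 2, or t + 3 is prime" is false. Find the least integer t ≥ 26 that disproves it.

t = 32

We need the least integer t ≥ 26 for which t, t + 1, t + 2, t + 3 are all composite.
The first 6 eligible values, up to t = 31, all satisfy the conclusion.
t = 32: 32 = 2 × 16; 33 = 3 × 11; 34 = 2 × 17; 35 = 5 × 7 — all composite.
Thus t = 32 disproves the claim, and no smaller t works.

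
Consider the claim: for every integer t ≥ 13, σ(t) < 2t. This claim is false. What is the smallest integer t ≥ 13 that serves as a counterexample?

t = 18

A counterexample is any integer t ≥ 13 such that the claim fails; we check each in order.
For t = 13, 14, 15, 16, 17 the conclusion holds.
t = 18: σ(18) = 39; 39 ≥ 36.
Thus t = 18 disproves the claim, and no smaller t works.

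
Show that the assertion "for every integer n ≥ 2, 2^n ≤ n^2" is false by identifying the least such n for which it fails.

A counterexample is any integer n ≥ 2 such that 2^n > n^2; we check each in order.
n = 2: 2^n = 4 and n^2 = 4, so 4 ≤ 4.
n = 3: 2^n = 8 and n^2 = 9, so 8 ≤ 9.
n = 4: 2^n = 16 and n^2 = 16, so 16 ≤ 16.
n = 5: 2^n = 32 and n^2 = 25, so 32 > 25.
Hence n = 5 is a counterexample.

n = 5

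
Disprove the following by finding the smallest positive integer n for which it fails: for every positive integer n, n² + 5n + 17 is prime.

n = 8

A counterexample is any positive integer n such that n² + 5n + 17 is not prime; we check each in order.
n = 1: n² + 5n + 17 = 23, prime.
n = 2: n² + 5n + 17 = 31, prime.
n = 3: n² + 5n + 17 = 41, prime.
n = 4: n² + 5n + 17 = 53, prime.
n = 5: n² + 5n + 17 = 67, prime.
n = 6: n² + 5n + 17 = 83, prime.
n = 7: n² + 5n + 17 = 101, prime.
n = 8: n² + 5n + 17 = 121 = 11 × 11, composite.
Hence n = 8 is a counterexample.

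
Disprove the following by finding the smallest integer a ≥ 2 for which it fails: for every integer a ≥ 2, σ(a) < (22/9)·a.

A counterexample is any integer a ≥ 2 such that the claim fails; we check each in order.
The first 22 eligible values, up to a = 23, all satisfy the conclusion.
a = 24: σ(24) = 60; 60 ≥ 176/3.
Thus a = 24 disproves the claim, and no smaller a works.

a = 24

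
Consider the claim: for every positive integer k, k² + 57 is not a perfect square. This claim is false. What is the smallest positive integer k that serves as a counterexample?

A counterexample is any positive integer k such that k² + 57 is a perfect square; we check each in order.
The first 7 eligible values, up to k = 7, all satisfy the conclusion.
k = 8: 8² + 57 = 121 = 11², a perfect square.

k = 8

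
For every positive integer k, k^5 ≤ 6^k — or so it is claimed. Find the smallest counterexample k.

A counterexample is any positive integer k such that k^5 > 6^k; we check each in order.
For k = 1, 2 the conclusion holds.
k = 3: k^5 = 243 and 6^k = 216, so 243 > 216.
Thus k = 3 disproves the claim, and no smaller k works.

k = 3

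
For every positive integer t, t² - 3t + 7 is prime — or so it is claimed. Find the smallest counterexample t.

t = 6

A counterexample is any positive integer t such that t² - 3t + 7 is not prime; we check each in order.
For t = 1, 2, 3, 4, 5 the conclusion holds.
t = 6: t² - 3t + 7 = 25 = 5 × 5, composite.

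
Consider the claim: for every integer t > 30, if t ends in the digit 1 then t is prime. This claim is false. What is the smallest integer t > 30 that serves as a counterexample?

A counterexample is any integer t > 30 such that t ends in the digit 1 but t is not prime; we check each in order.
t = 31: 31 ends in 1 and is prime.
t = 41: 41 ends in 1 and is prime.
t = 51: 51 ends in 1; 51 = 3 × 17, composite.
Hence t = 51 is a counterexample.

t = 51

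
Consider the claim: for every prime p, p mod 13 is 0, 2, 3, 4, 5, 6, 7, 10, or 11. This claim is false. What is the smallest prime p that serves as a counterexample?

p = 47

For p = 2, 3, 5, 7, …, 37, 41, 43 the conclusion holds.
p = 47: 47 mod 13 = 8 — not in {0, 2, 3, 4, 5, 6, 7, 10, 11}.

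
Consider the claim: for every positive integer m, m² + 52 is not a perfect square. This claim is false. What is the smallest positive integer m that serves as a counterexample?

m = 12

We need the least positive integer m for which m² + 52 is a perfect square.
The first 11 eligible values, up to m = 11, all satisfy the conclusion.
m = 12: 12² + 52 = 196 = 14², a perfect square.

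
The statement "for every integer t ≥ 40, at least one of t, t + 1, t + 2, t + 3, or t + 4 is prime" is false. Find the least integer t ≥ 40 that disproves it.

We need the least integer t ≥ 40 for which t, t + 1, t + 2, t + 3, t + 4 are all composite.
t = 40: 41 is prime.
t = 41: 41 is prime.
t = 42: 43 is prime.
t = 43: 43 is prime.
t = 44: 47 is prime.
t = 45: 47 is prime.
t = 46: 47 is prime.
t = 47: 47 is prime.
t = 48: 48 = 2 × 24; 49 = 7 × 7; 50 = 2 × 25; 51 = 3 × 17; 52 = 2 × 26 — all composite.
So t = 48 is the smallest counterexample.

t = 48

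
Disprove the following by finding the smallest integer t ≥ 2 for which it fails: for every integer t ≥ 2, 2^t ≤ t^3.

t = 10

t = 2: 2^t = 4 and t^3 = 8, so 4 ≤ 8.
t = 3: 2^t = 8 and t^3 = 27, so 8 ≤ 27.
t = 4: 2^t = 16 and t^3 = 64, so 16 ≤ 64.
t = 5: 2^t = 32 and t^3 = 125, so 32 ≤ 125.
t = 6: 2^t = 64 and t^3 = 216, so 64 ≤ 216.
t = 7: 2^t = 128 and t^3 = 343, so 128 ≤ 343.
t = 8: 2^t = 256 and t^3 = 512, so 256 ≤ 512.
t = 9: 2^t = 512 and t^3 = 729, so 512 ≤ 729.
t = 10: 2^t = 1024 and t^3 = 1000, so 1024 > 1000.
So t = 10 is the smallest counterexample.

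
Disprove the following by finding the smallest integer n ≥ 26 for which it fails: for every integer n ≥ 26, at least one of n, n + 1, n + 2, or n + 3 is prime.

n = 32

We need the least integer n ≥ 26 for which n, n + 1, n + 2, n + 3 are all composite.
n = 26: 29 is prime.
n = 27: 29 is prime.
n = 28: 29 is prime.
n = 29: 29 is prime.
n = 30: 31 is prime.
n = 31: 31 is prime.
n = 32: 32 = 2 × 16; 33 = 3 × 11; 34 = 2 × 17; 35 = 5 × 7 — all composite.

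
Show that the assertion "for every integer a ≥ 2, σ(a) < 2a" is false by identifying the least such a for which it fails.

a = 6

Check each integer a ≥ 2 in order until the claim fails.
a = 2: σ(2) = 3; 3 < 4.
a = 3: σ(3) = 4; 4 < 6.
a = 4: σ(4) = 7; 7 < 8.
a = 5: σ(5) = 6; 6 < 10.
a = 6: σ(6) = 12; 12 ≥ 12.
Thus a = 6 disproves the claim, and no smaller a works.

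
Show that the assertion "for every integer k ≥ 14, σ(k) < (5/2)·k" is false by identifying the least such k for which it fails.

For k = 14, 15, 16, 17, 18, 19, 20, 21, 22, 23 the conclusion holds.
k = 24: σ(24) = 60; 60 ≥ 60.

k = 24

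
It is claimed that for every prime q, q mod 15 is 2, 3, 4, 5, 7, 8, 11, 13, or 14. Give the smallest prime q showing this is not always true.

q = 31

Check each prime q in order until the claim fails.
The first 10 eligible values, up to q = 29, all satisfy the conclusion.
q = 31: 31 mod 15 = 1 — not in {2, 3, 4, 5, 7, 8, 11, 13, 14}.
Thus q = 31 disproves the claim, and no smaller q works.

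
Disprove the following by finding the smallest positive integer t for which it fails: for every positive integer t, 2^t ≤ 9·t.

t = 6

For t = 1, 2, 3, 4, 5 the conclusion holds.
t = 6: 2^t = 64 and 9·t = 54, so 64 > 54.
Thus t = 6 disproves the claim, and no smaller t works.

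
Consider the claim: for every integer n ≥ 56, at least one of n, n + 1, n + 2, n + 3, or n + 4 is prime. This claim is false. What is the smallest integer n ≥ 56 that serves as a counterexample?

n = 62

For n = 56, 57, 58, 59, 60, 61 the conclusion holds.
n = 62: 62 = 2 × 31; 63 = 3 × 21; 64 = 2 × 32; 65 = 5 × 13; 66 = 2 × 33 — all composite.
Thus n = 62 disproves the claim, and no smaller n works.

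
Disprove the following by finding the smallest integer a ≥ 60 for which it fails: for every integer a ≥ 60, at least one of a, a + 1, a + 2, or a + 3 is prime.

Check each integer a ≥ 60 in order until a, a + 1, a + 2, a + 3 are all composite.
For a = 60, 61 the conclusion holds.
a = 62: 62 = 2 × 31; 63 = 3 × 21; 64 = 2 × 32; 65 = 5 × 13 — all composite.

a = 62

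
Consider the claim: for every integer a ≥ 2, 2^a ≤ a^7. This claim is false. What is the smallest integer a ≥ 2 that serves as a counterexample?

a = 37

Check each integer a ≥ 2 in order until 2^a > a^7.
The first 35 eligible values, up to a = 36, all satisfy the conclusion.
a = 37: 2^a = 137438953472 and a^7 = 94931877133, so 137438953472 > 94931877133.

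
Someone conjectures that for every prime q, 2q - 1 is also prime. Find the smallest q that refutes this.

Check each prime q in order until 2q - 1 is not prime.
q = 2: 2q - 1 = 3, prime.
q = 3: 2q - 1 = 5, prime.
q = 5: 2q - 1 = 9 = 3 × 3, not prime.
Hence q = 5 is a counterexample.

q = 5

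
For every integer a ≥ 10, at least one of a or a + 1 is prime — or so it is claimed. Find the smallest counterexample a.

The first 4 eligible values, up to a = 13, all satisfy the conclusion.
a = 14: 14 = 2 × 7; 15 = 3 × 5 — both composite.
Thus a = 14 disproves the claim, and no smaller a works.

a = 14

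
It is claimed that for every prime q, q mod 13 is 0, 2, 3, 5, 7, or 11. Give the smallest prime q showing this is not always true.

A counterexample is any prime q such that the claim fails; we check each in order.
The first 6 eligible values, up to q = 13, all satisfy the conclusion.
q = 17: 17 mod 13 = 4 — not in {0, 2, 3, 5, 7, 11}.
Hence q = 17 is a counterexample.

q = 17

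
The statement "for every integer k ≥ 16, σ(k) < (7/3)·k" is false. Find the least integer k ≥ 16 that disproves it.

k = 24

A counterexample is any integer k ≥ 16 such that the claim fails; we check each in order.
k = 16: σ(16) = 31; 31 < 112/3.
k = 17: σ(17) = 18; 18 < 119/3.
k = 18: σ(18) = 39; 39 < 42.
k = 19: σ(19) = 20; 20 < 133/3.
k = 20: σ(20) = 42; 42 < 140/3.
k = 21: σ(21) = 32; 32 < 49.
k = 22: σ(22) = 36; 36 < 154/3.
k = 23: σ(23) = 24; 24 < 161/3.
k = 24: σ(24) = 60; 60 ≥ 56.
Hence k = 24 is a counterexample.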